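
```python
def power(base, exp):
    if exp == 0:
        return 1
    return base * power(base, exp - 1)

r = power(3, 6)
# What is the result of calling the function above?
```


power(3, 6)
= 3 * power(3, 5)
= 3 * 3 * power(3, 4)
= 3 * 3 * 3 * power(3, 3)
= 3 * 3 * 3 * 3 * power(3, 2)
= 3 * 3 * 3 * 3 * 3 * power(3, 1)
= 3 * 3 * 3 * 3 * 3 * 3 * power(3, 0)
= 3 * 3 * 3 * 3 * 3 * 3 * 1
= 729


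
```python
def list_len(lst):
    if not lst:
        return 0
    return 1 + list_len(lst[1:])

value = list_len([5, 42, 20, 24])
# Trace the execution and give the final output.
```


list_len([5, 42, 20, 24])
= 1 + list_len([42, 20, 24])
= 1 + 1 + list_len([20, 24])
= 1 + 1 + 1 + list_len([24])
= 1 + 1 + 1 + 1 + list_len([])
= 1 + 1 + 1 + 1 + 0
= 4


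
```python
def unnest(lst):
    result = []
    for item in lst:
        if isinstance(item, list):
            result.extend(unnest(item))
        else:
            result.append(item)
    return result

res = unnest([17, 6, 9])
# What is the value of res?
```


unnest([17, 6, 9])
Processing each element:
  17 is not a list -> append 17
  6 is not a list -> append 6
  9 is not a list -> append 9
= [17, 6, 9]


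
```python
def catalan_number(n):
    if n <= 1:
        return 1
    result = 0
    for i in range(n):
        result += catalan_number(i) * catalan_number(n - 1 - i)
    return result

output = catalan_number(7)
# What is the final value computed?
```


catalan_number(7)
= sum of catalan_number(i) * catalan_number(7-1-i) for i in 0..6
First compute sub-values bottom-up:
  catalan_number(0) = 1, catalan_number(1) = 1
  catalan_number(2) = 1*1 + 1*1 = 2
  catalan_number(3) = 1*2 + 1*1 + 2*1 = 5
  catalan_number(4) = 1*5 + 1*2 + 2*1 + 5*1 = 14
  catalan_number(5) = 1*14 + 1*5 + 2*2 + 5*1 + 14*1 = 42
  catalan_number(6) = 1*42 + 1*14 + 2*5 + 5*2 + 14*1 + 42*1 = 132
Now catalan_number(7):
  catalan_number(0)*catalan_number(6) = 1*132 = 132
  catalan_number(1)*catalan_number(5) = 1*42 = 42
  catalan_number(2)*catalan_number(4) = 2*14 = 28
  catalan_number(3)*catalan_number(3) = 5*5 = 25
  catalan_number(4)*catalan_number(2) = 14*2 = 28
  catalan_number(5)*catalan_number(1) = 42*1 = 42
  catalan_number(6)*catalan_number(0) = 132*1 = 132
= 132 + 42 + 28 + 25 + 28 + 42 + 132
= 429


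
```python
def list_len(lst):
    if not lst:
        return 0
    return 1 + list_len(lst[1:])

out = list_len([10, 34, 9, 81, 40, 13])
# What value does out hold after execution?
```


list_len([10, 34, 9, 81, 40, 13])
= 1 + list_len([34, 9, 81, 40, 13])
= 1 + 1 + list_len([9, 81, 40, 13])
= 1 + 1 + 1 + list_len([81, 40, 13])
= 1 + 1 + 1 + 1 + list_len([40, 13])
= 1 + 1 + 1 + 1 + 1 + list_len([13])
= 1 + 1 + 1 + 1 + 1 + 1 + list_len([])
= 1 + 1 + 1 + 1 + 1 + 1 + 0
= 6


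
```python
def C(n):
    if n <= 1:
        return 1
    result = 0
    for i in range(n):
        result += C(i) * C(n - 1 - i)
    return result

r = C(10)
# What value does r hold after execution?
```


C(10)
= sum of C(i) * C(10-1-i) for i in 0..9
First compute sub-values bottom-up:
  C(0) = 1, C(1) = 1
  C(2) = 1*1 + 1*1 = 2
  C(3) = 1*2 + 1*1 + 2*1 = 5
  C(4) = 1*5 + 1*2 + 2*1 + 5*1 = 14
  C(5) = 1*14 + 1*5 + 2*2 + 5*1 + 14*1 = 42
  C(6) = 1*42 + 1*14 + 2*5 + 5*2 + 14*1 + 42*1 = 132
  C(7) = 1*132 + 1*42 + 2*14 + 5*5 + 14*2 + 42*1 + 132*1 = 429
  C(8) = 1*429 + 1*132 + 2*42 + 5*14 + 14*5 + 42*2 + 132*1 + 429*1 = 1430
  C(9) = 1*1430 + 1*429 + 2*132 + 5*42 + 14*14 + 42*5 + 132*2 + 429*1 + 1430*1 = 4862
Now C(10):
  C(0)*C(9) = 1*4862 = 4862
  C(1)*C(8) = 1*1430 = 1430
  C(2)*C(7) = 2*429 = 858
  C(3)*C(6) = 5*132 = 660
  C(4)*C(5) = 14*42 = 588
  C(5)*C(4) = 42*14 = 588
  C(6)*C(3) = 132*5 = 660
  C(7)*C(2) = 429*2 = 858
  C(8)*C(1) = 1430*1 = 1430
  C(9)*C(0) = 4862*1 = 4862
= 4862 + 1430 + 858 + 660 + 588 + 588 + 660 + 858 + 1430 + 4862
= 16796


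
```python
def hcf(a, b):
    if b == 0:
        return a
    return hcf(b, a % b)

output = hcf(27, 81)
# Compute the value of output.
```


hcf(27, 81)
= hcf(81, 27 % 81) = hcf(81, 27)
= hcf(27, 81 % 27) = hcf(27, 0)
b == 0, return a = 27


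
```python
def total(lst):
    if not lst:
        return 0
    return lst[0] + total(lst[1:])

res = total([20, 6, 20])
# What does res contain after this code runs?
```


total([20, 6, 20])
= 20 + total([6, 20])
= 20 + 6 + total([20])
= 20 + 6 + 20 + total([])
= 20 + 6 + 20 + 0
= 46


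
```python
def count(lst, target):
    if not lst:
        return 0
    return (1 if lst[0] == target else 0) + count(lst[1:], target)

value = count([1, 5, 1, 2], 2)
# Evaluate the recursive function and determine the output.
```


count([1, 5, 1, 2], 2)
lst[0]=1 != 2: 0 + count([5, 1, 2], 2)
lst[0]=5 != 2: 0 + count([1, 2], 2)
lst[0]=1 != 2: 0 + count([2], 2)
lst[0]=2 == 2: 1 + count([], 2)
= 1


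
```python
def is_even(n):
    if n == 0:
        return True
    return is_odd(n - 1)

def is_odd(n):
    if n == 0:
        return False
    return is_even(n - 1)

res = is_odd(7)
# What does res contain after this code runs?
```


is_odd(7)
= is_even(6)
= is_odd(5)
= is_even(4)
= is_odd(3)
= is_even(2)
= is_odd(1)
= is_even(0)
n == 0: return True
= True


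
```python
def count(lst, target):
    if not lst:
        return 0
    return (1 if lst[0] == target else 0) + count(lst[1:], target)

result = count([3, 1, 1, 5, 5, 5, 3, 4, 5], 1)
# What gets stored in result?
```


count([3, 1, 1, 5, 5, 5, 3, 4, 5], 1)
lst[0]=3 != 1: 0 + count([1, 1, 5, 5, 5, 3, 4, 5], 1)
lst[0]=1 == 1: 1 + count([1, 5, 5, 5, 3, 4, 5], 1)
lst[0]=1 == 1: 1 + count([5, 5, 5, 3, 4, 5], 1)
lst[0]=5 != 1: 0 + count([5, 5, 3, 4, 5], 1)
lst[0]=5 != 1: 0 + count([5, 3, 4, 5], 1)
lst[0]=5 != 1: 0 + count([3, 4, 5], 1)
lst[0]=3 != 1: 0 + count([4, 5], 1)
lst[0]=4 != 1: 0 + count([5], 1)
lst[0]=5 != 1: 0 + count([], 1)
= 2


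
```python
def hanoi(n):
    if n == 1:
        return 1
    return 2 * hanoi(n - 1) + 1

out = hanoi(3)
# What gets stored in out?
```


hanoi(3)
= 2 * hanoi(2) + 1
= 2 * (2 * hanoi(1) + 1) + 1
Now compute bottom-up:
hanoi(1) = 1
hanoi(2) = 2 * 1 + 1 = 3
hanoi(3) = 2 * 3 + 1 = 7
= 7


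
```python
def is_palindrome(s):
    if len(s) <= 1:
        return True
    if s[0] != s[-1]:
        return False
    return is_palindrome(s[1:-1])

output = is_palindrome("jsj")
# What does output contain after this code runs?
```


is_palindrome("jsj")
"jsj": s[0]='j' == s[-1]='j' -> is_palindrome("s")
"s": len <= 1 -> True
= True


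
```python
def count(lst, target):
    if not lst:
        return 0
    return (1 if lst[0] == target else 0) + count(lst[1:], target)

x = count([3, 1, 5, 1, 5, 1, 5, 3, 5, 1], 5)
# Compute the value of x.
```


count([3, 1, 5, 1, 5, 1, 5, 3, 5, 1], 5)
lst[0]=3 != 5: 0 + count([1, 5, 1, 5, 1, 5, 3, 5, 1], 5)
lst[0]=1 != 5: 0 + count([5, 1, 5, 1, 5, 3, 5, 1], 5)
lst[0]=5 == 5: 1 + count([1, 5, 1, 5, 3, 5, 1], 5)
lst[0]=1 != 5: 0 + count([5, 1, 5, 3, 5, 1], 5)
lst[0]=5 == 5: 1 + count([1, 5, 3, 5, 1], 5)
lst[0]=1 != 5: 0 + count([5, 3, 5, 1], 5)
lst[0]=5 == 5: 1 + count([3, 5, 1], 5)
lst[0]=3 != 5: 0 + count([5, 1], 5)
lst[0]=5 == 5: 1 + count([1], 5)
lst[0]=1 != 5: 0 + count([], 5)
= 4


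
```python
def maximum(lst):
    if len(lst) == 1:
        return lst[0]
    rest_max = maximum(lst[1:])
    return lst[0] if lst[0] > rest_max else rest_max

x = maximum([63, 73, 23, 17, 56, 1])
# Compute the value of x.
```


maximum([63, 73, 23, 17, 56, 1])
= compare 63 with maximum([73, 23, 17, 56, 1])
= compare 73 with maximum([23, 17, 56, 1])
= compare 23 with maximum([17, 56, 1])
= compare 17 with maximum([56, 1])
= compare 56 with maximum([1])
Base: maximum([1]) = 1
compare 56 with 1: max = 56
compare 17 with 56: max = 56
compare 23 with 56: max = 56
compare 73 with 56: max = 73
compare 63 with 73: max = 73
= 73


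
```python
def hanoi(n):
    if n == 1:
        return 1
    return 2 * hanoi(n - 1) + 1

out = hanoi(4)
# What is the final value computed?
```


hanoi(4)
= 2 * hanoi(3) + 1
= 2 * (2 * hanoi(2) + 1) + 1
= 2 * (2 * (2 * hanoi(1) + 1) + 1) + 1
Now compute bottom-up:
hanoi(1) = 1
hanoi(2) = 2 * 1 + 1 = 3
hanoi(3) = 2 * 3 + 1 = 7
hanoi(4) = 2 * 7 + 1 = 15
= 15


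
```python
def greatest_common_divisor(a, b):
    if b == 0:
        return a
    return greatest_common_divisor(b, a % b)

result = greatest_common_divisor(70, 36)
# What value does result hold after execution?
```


greatest_common_divisor(70, 36)
= greatest_common_divisor(36, 70 % 36) = greatest_common_divisor(36, 34)
= greatest_common_divisor(34, 36 % 34) = greatest_common_divisor(34, 2)
= greatest_common_divisor(2, 34 % 2) = greatest_common_divisor(2, 0)
b == 0, return a = 2


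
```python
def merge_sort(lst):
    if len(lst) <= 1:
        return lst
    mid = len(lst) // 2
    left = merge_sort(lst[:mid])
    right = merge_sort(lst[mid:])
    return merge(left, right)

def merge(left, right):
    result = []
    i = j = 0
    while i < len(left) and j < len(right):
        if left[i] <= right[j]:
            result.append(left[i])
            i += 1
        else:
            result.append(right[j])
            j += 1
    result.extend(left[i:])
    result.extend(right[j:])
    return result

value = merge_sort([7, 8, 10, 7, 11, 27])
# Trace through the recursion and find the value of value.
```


merge_sort([7, 8, 10, 7, 11, 27])
Split into [7, 8, 10] and [7, 11, 27]
Left sorted: [7, 8, 10]
Right sorted: [7, 11, 27]
Merge [7, 8, 10] and [7, 11, 27]
= [7, 7, 8, 10, 11, 27]


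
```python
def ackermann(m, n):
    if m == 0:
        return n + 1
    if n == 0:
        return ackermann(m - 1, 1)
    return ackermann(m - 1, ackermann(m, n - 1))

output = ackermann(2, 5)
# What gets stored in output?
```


ackermann(2, 5)
= ackermann(1, ackermann(2, 4))
First compute ackermann(2, 4) = 11
= ackermann(1, 11)
= 13


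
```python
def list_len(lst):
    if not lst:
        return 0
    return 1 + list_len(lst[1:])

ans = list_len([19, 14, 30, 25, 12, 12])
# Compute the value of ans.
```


list_len([19, 14, 30, 25, 12, 12])
= 1 + list_len([14, 30, 25, 12, 12])
= 1 + 1 + list_len([30, 25, 12, 12])
= 1 + 1 + 1 + list_len([25, 12, 12])
= 1 + 1 + 1 + 1 + list_len([12, 12])
= 1 + 1 + 1 + 1 + 1 + list_len([12])
= 1 + 1 + 1 + 1 + 1 + 1 + list_len([])
= 1 + 1 + 1 + 1 + 1 + 1 + 0
= 6


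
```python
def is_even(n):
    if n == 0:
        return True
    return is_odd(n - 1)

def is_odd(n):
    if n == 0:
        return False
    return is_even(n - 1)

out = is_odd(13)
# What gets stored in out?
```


is_odd(13)
= is_even(12)
= is_odd(11)
= is_even(10)
= is_odd(9)
= is_even(8)
= is_odd(7)
= is_even(6)
= is_odd(5)
= is_even(4)
= is_odd(3)
= is_even(2)
= is_odd(1)
= is_even(0)
n == 0: return True
= True


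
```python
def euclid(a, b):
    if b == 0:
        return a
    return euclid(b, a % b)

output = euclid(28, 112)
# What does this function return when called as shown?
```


euclid(28, 112)
= euclid(112, 28 % 112) = euclid(112, 28)
= euclid(28, 112 % 28) = euclid(28, 0)
b == 0, return a = 28


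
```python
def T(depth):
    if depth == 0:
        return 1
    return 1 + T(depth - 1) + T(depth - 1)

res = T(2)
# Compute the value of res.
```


T(2)
= 1 + T(1) + T(1)
= 1 + 2 * T(1)
T(k) = 2^(k+1) - 1
T(0) = 1
T(1) = 3
T(2) = 7
T(2) = 2^3 - 1 = 7


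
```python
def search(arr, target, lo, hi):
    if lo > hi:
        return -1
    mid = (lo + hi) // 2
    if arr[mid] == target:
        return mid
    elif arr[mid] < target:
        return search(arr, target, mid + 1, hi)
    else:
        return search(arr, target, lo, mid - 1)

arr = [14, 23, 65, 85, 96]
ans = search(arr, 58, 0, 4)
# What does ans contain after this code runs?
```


search(arr, 58, 0, 4)
lo=0, hi=4, mid=2, arr[mid]=65
65 > 58, search left half
lo=0, hi=1, mid=0, arr[mid]=14
14 < 58, search right half
lo=1, hi=1, mid=1, arr[mid]=23
23 < 58, search right half
lo > hi, target not found, return -1
= -1


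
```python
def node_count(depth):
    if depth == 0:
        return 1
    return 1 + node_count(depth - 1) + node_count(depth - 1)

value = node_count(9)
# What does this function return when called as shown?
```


node_count(9)
= 1 + node_count(8) + node_count(8)
= 1 + 2 * node_count(8)
node_count(k) = 2^(k+1) - 1
node_count(0) = 1
node_count(1) = 3
node_count(2) = 7
node_count(3) = 15
node_count(4) = 31
node_count(9) = 2^10 - 1 = 1023


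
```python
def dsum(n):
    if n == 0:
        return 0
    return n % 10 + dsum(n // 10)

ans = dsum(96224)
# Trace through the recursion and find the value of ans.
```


dsum(96224)
= 4 + dsum(9622)
= 4 + 2 + dsum(962)
= 4 + 2 + 2 + dsum(96)
= 4 + 2 + 2 + 6 + dsum(9)
= 4 + 2 + 2 + 6 + 9 + dsum(0)
= 4 + 2 + 2 + 6 + 9 + 0
= 23


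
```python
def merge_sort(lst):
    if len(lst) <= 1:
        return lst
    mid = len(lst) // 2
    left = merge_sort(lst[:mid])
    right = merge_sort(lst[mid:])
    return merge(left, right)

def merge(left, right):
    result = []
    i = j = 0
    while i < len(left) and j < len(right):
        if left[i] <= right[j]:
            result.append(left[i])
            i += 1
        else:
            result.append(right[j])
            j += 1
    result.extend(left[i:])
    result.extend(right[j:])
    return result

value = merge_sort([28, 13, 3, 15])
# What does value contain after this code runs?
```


merge_sort([28, 13, 3, 15])
Split into [28, 13] and [3, 15]
Left sorted: [13, 28]
Right sorted: [3, 15]
Merge [13, 28] and [3, 15]
= [3, 13, 15, 28]


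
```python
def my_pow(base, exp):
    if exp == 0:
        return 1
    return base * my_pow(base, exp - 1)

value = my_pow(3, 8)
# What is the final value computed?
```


my_pow(3, 8)
= 3 * my_pow(3, 7)
= 3 * 3 * my_pow(3, 6)
= 3 * 3 * 3 * my_pow(3, 5)
= 3 * 3 * 3 * 3 * my_pow(3, 4)
= 3 * 3 * 3 * 3 * 3 * my_pow(3, 3)
= 3 * 3 * 3 * 3 * 3 * 3 * my_pow(3, 2)
= 3 * 3 * 3 * 3 * 3 * 3 * 3 * my_pow(3, 1)
= 3 * 3 * 3 * 3 * 3 * 3 * 3 * 3 * my_pow(3, 0)
= 3 * 3 * 3 * 3 * 3 * 3 * 3 * 3 * 1
= 6561


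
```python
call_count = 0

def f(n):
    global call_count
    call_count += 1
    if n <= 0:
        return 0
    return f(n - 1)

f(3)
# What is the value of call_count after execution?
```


f(3) calls f(2) calls ... calls f(0)
Total calls: 3 + 1 (for base case) = 4


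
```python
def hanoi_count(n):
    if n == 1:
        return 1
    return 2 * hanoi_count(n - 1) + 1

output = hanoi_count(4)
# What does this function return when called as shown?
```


hanoi_count(4)
= 2 * hanoi_count(3) + 1
= 2 * (2 * hanoi_count(2) + 1) + 1
= 2 * (2 * (2 * hanoi_count(1) + 1) + 1) + 1
Now compute bottom-up:
hanoi_count(1) = 1
hanoi_count(2) = 2 * 1 + 1 = 3
hanoi_count(3) = 2 * 3 + 1 = 7
hanoi_count(4) = 2 * 7 + 1 = 15
= 15


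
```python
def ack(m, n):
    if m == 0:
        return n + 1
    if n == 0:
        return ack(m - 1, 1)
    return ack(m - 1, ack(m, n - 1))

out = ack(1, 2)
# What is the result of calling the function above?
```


ack(1, 2)
= ack(0, ack(1, 1))
First compute ack(1, 1) = 3
= ack(0, 3)
= 4


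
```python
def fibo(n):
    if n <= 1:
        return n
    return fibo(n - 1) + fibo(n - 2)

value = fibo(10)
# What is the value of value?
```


fibo(10)
= fibo(9) + fibo(8)
= (fibo(8) + fibo(7)) + fibo(8)
Computing bottom-up: fibo(0)=0, fibo(1)=1, fibo(2)=1, fibo(3)=2, fibo(4)=3, fibo(5)=5, fibo(6)=8, fibo(7)=13, fibo(8)=21, fibo(9)=34, fibo(10)=55
= 55


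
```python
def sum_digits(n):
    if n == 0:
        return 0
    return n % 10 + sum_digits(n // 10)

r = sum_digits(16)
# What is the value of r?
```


sum_digits(16)
= 6 + sum_digits(1)
= 6 + 1 + sum_digits(0)
= 6 + 1 + 0
= 7


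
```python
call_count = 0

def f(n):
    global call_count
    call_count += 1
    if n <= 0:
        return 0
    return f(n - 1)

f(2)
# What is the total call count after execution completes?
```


f(2) calls f(1) calls ... calls f(0)
Total calls: 2 + 1 (for base case) = 3


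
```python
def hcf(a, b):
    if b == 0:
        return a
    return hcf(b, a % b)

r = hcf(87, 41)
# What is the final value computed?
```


hcf(87, 41)
= hcf(41, 87 % 41) = hcf(41, 5)
= hcf(5, 41 % 5) = hcf(5, 1)
= hcf(1, 5 % 1) = hcf(1, 0)
b == 0, return a = 1


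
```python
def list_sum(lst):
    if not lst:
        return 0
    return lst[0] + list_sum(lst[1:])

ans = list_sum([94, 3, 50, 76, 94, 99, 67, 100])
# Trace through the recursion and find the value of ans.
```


list_sum([94, 3, 50, 76, 94, 99, 67, 100])
= 94 + list_sum([3, 50, 76, 94, 99, 67, 100])
= 94 + 3 + list_sum([50, 76, 94, 99, 67, 100])
= 94 + 3 + 50 + list_sum([76, 94, 99, 67, 100])
= 94 + 3 + 50 + 76 + list_sum([94, 99, 67, 100])
= 94 + 3 + 50 + 76 + 94 + list_sum([99, 67, 100])
= 94 + 3 + 50 + 76 + 94 + 99 + list_sum([67, 100])
= 94 + 3 + 50 + 76 + 94 + 99 + 67 + list_sum([100])
= 94 + 3 + 50 + 76 + 94 + 99 + 67 + 100 + list_sum([])
= 94 + 3 + 50 + 76 + 94 + 99 + 67 + 100 + 0
= 583


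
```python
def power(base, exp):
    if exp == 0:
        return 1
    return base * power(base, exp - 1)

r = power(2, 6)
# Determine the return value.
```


power(2, 6)
= 2 * power(2, 5)
= 2 * 2 * power(2, 4)
= 2 * 2 * 2 * power(2, 3)
= 2 * 2 * 2 * 2 * power(2, 2)
= 2 * 2 * 2 * 2 * 2 * power(2, 1)
= 2 * 2 * 2 * 2 * 2 * 2 * power(2, 0)
= 2 * 2 * 2 * 2 * 2 * 2 * 1
= 64


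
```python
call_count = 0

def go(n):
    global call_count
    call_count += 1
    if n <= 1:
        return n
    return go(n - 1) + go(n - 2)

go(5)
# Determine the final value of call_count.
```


go(5) calls go(4) and go(3); each non-base call branches into two more.
Let C(k) = total number of calls made by go(k), including the call to go(k) itself.
Base cases: C(0) = 1, C(1) = 1
Recurrence: C(k) = 1 + C(k-1) + C(k-2)
  C(2) = 1 + C(1) + C(0) = 1 + 1 + 1 = 3
  C(3) = 1 + C(2) + C(1) = 1 + 3 + 1 = 5
  C(4) = 1 + C(3) + C(2) = 1 + 5 + 3 = 9
  C(5) = 1 + C(4) + C(3) = 1 + 9 + 5 = 15
Total calls = C(5) = 15


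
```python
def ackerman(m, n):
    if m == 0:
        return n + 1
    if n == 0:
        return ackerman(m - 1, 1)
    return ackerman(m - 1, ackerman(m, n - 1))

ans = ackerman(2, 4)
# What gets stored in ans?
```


ackerman(2, 4)
= ackerman(1, ackerman(2, 3))
First compute ackerman(2, 3) = 9
= ackerman(1, 9)
= 11


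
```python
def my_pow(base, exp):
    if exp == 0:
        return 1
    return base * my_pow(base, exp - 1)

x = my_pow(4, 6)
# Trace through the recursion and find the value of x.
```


my_pow(4, 6)
= 4 * my_pow(4, 5)
= 4 * 4 * my_pow(4, 4)
= 4 * 4 * 4 * my_pow(4, 3)
= 4 * 4 * 4 * 4 * my_pow(4, 2)
= 4 * 4 * 4 * 4 * 4 * my_pow(4, 1)
= 4 * 4 * 4 * 4 * 4 * 4 * my_pow(4, 0)
= 4 * 4 * 4 * 4 * 4 * 4 * 1
= 4096


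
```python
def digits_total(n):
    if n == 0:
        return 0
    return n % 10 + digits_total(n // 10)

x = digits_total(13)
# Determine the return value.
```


digits_total(13)
= 3 + digits_total(1)
= 3 + 1 + digits_total(0)
= 3 + 1 + 0
= 4


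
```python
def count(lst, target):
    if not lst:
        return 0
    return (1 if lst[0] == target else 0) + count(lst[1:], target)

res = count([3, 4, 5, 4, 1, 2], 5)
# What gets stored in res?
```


count([3, 4, 5, 4, 1, 2], 5)
lst[0]=3 != 5: 0 + count([4, 5, 4, 1, 2], 5)
lst[0]=4 != 5: 0 + count([5, 4, 1, 2], 5)
lst[0]=5 == 5: 1 + count([4, 1, 2], 5)
lst[0]=4 != 5: 0 + count([1, 2], 5)
lst[0]=1 != 5: 0 + count([2], 5)
lst[0]=2 != 5: 0 + count([], 5)
= 1


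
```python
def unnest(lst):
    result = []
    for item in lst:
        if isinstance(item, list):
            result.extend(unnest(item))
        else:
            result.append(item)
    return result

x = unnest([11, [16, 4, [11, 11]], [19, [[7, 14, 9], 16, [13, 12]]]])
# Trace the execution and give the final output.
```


unnest([11, [16, 4, [11, 11]], [19, [[7, 14, 9], 16, [13, 12]]]])
Processing each element:
  11 is not a list -> append 11
  [16, 4, [11, 11]] is a list -> unnest recursively -> [16, 4, 11, 11]
  [19, [[7, 14, 9], 16, [13, 12]]] is a list -> unnest recursively -> [19, 7, 14, 9, 16, 13, 12]
= [11, 16, 4, 11, 11, 19, 7, 14, 9, 16, 13, 12]


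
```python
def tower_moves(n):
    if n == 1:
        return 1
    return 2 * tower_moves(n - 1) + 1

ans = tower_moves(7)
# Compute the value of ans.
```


tower_moves(7)
= 2 * tower_moves(6) + 1
= 2 * (2 * tower_moves(5) + 1) + 1
= 2 * (2 * (2 * tower_moves(4) + 1) + 1) + 1
= 2 * (2 * (2 * (2 * tower_moves(3) + 1) + 1) + 1) + 1
= 2 * (2 * (2 * (2 * (2 * tower_moves(2) + 1) + 1) + 1) + 1) + 1
= 2 * (2 * (2 * (2 * (2 * (2 * tower_moves(1) + 1) + 1) + 1) + 1) + 1) + 1
Now compute bottom-up:
tower_moves(1) = 1
tower_moves(2) = 2 * 1 + 1 = 3
tower_moves(3) = 2 * 3 + 1 = 7
tower_moves(4) = 2 * 7 + 1 = 15
tower_moves(5) = 2 * 15 + 1 = 31
tower_moves(6) = 2 * 31 + 1 = 63
tower_moves(7) = 2 * 63 + 1 = 127
= 127


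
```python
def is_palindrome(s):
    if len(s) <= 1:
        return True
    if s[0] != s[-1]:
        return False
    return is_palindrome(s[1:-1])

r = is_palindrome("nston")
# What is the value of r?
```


is_palindrome("nston")
"nston": s[0]='n' == s[-1]='n' -> is_palindrome("sto")
"sto": s[0]='s' != s[-1]='o' -> False
= False


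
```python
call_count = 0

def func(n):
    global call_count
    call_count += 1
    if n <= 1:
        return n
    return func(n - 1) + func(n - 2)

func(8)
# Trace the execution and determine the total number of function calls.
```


func(8) calls func(7) and func(6); each non-base call branches into two more.
Let C(k) = total number of calls made by func(k), including the call to func(k) itself.
Base cases: C(0) = 1, C(1) = 1
Recurrence: C(k) = 1 + C(k-1) + C(k-2)
  C(2) = 1 + C(1) + C(0) = 1 + 1 + 1 = 3
  C(3) = 1 + C(2) + C(1) = 1 + 3 + 1 = 5
  C(4) = 1 + C(3) + C(2) = 1 + 5 + 3 = 9
  C(5) = 1 + C(4) + C(3) = 1 + 9 + 5 = 15
  C(6) = 1 + C(5) + C(4) = 1 + 15 + 9 = 25
  C(7) = 1 + C(6) + C(5) = 1 + 25 + 15 = 41
  C(8) = 1 + C(7) + C(6) = 1 + 41 + 25 = 67
Total calls = C(8) = 67


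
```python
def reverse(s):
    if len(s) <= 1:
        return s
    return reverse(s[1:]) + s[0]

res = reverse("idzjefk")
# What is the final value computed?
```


reverse("idzjefk")
= reverse("dzjefk") + "i"
= reverse("zjefk") + "d" + "i"
= reverse("jefk") + "z" + "d" + "i"
= reverse("efk") + "j" + "z" + "d" + "i"
= reverse("fk") + "e" + "j" + "z" + "d" + "i"
= reverse("k") + "f" + "e" + "j" + "z" + "d" + "i"
= "k" + "f" + "e" + "j" + "z" + "d" + "i"
= "kfejzdi"


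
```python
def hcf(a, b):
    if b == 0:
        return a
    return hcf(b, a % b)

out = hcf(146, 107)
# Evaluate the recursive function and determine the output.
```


hcf(146, 107)
= hcf(107, 146 % 107) = hcf(107, 39)
= hcf(39, 107 % 39) = hcf(39, 29)
= hcf(29, 39 % 29) = hcf(29, 10)
= hcf(10, 29 % 10) = hcf(10, 9)
= hcf(9, 10 % 9) = hcf(9, 1)
= hcf(1, 9 % 1) = hcf(1, 0)
b == 0, return a = 1


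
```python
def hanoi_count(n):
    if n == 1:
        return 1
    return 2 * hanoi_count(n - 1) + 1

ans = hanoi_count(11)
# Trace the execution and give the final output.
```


hanoi_count(11)
= 2 * hanoi_count(10) + 1
= 2 * (2 * hanoi_count(9) + 1) + 1
= 2 * (2 * (2 * hanoi_count(8) + 1) + 1) + 1
= 2 * (2 * (2 * (2 * hanoi_count(7) + 1) + 1) + 1) + 1
= 2 * (2 * (2 * (2 * (2 * hanoi_count(6) + 1) + 1) + 1) + 1) + 1
= 2 * (2 * (2 * (2 * (2 * (2 * hanoi_count(5) + 1) + 1) + 1) + 1) + 1) + 1
= 2 * (2 * (2 * (2 * (2 * (2 * (2 * hanoi_count(4) + 1) + 1) + 1) + 1) + 1) + 1) + 1
= 2 * (2 * (2 * (2 * (2 * (2 * (2 * (2 * hanoi_count(3) + 1) + 1) + 1) + 1) + 1) + 1) + 1) + 1
= 2 * (2 * (2 * (2 * (2 * (2 * (2 * (2 * (2 * hanoi_count(2) + 1) + 1) + 1) + 1) + 1) + 1) + 1) + 1) + 1
= 2 * (2 * (2 * (2 * (2 * (2 * (2 * (2 * (2 * (2 * hanoi_count(1) + 1) + 1) + 1) + 1) + 1) + 1) + 1) + 1) + 1) + 1
Now compute bottom-up:
hanoi_count(1) = 1
hanoi_count(2) = 2 * 1 + 1 = 3
hanoi_count(3) = 2 * 3 + 1 = 7
hanoi_count(4) = 2 * 7 + 1 = 15
hanoi_count(5) = 2 * 15 + 1 = 31
hanoi_count(6) = 2 * 31 + 1 = 63
hanoi_count(7) = 2 * 63 + 1 = 127
hanoi_count(8) = 2 * 127 + 1 = 255
hanoi_count(9) = 2 * 255 + 1 = 511
hanoi_count(10) = 2 * 511 + 1 = 1023
hanoi_count(11) = 2 * 1023 + 1 = 2047
= 2047


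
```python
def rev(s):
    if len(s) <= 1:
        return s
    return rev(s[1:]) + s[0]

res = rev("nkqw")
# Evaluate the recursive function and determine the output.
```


rev("nkqw")
= rev("kqw") + "n"
= rev("qw") + "k" + "n"
= rev("w") + "q" + "k" + "n"
= "w" + "q" + "k" + "n"
= "wqkn"


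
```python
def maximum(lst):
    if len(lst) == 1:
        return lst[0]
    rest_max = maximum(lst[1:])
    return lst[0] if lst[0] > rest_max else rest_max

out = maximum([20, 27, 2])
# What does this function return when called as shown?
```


maximum([20, 27, 2])
= compare 20 with maximum([27, 2])
= compare 27 with maximum([2])
Base: maximum([2]) = 2
compare 27 with 2: max = 27
compare 20 with 27: max = 27
= 27


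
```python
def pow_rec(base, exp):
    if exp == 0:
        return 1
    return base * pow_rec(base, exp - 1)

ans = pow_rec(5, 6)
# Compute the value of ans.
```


pow_rec(5, 6)
= 5 * pow_rec(5, 5)
= 5 * 5 * pow_rec(5, 4)
= 5 * 5 * 5 * pow_rec(5, 3)
= 5 * 5 * 5 * 5 * pow_rec(5, 2)
= 5 * 5 * 5 * 5 * 5 * pow_rec(5, 1)
= 5 * 5 * 5 * 5 * 5 * 5 * pow_rec(5, 0)
= 5 * 5 * 5 * 5 * 5 * 5 * 1
= 15625


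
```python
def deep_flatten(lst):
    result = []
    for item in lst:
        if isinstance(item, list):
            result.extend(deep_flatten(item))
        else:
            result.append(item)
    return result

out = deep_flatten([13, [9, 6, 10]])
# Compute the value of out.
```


deep_flatten([13, [9, 6, 10]])
Processing each element:
  13 is not a list -> append 13
  [9, 6, 10] is a list -> deep_flatten recursively -> [9, 6, 10]
= [13, 9, 6, 10]


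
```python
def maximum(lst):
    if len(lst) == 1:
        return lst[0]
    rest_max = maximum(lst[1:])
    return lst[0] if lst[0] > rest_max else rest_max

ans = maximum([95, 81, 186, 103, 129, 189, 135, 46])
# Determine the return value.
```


maximum([95, 81, 186, 103, 129, 189, 135, 46])
= compare 95 with maximum([81, 186, 103, 129, 189, 135, 46])
= compare 81 with maximum([186, 103, 129, 189, 135, 46])
= compare 186 with maximum([103, 129, 189, 135, 46])
= compare 103 with maximum([129, 189, 135, 46])
= compare 129 with maximum([189, 135, 46])
= compare 189 with maximum([135, 46])
= compare 135 with maximum([46])
Base: maximum([46]) = 46
compare 135 with 46: max = 135
compare 189 with 135: max = 189
compare 129 with 189: max = 189
compare 103 with 189: max = 189
compare 186 with 189: max = 189
compare 81 with 189: max = 189
compare 95 with 189: max = 189
= 189


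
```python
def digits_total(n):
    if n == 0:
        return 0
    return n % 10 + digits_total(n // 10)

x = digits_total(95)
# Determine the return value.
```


digits_total(95)
= 5 + digits_total(9)
= 5 + 9 + digits_total(0)
= 5 + 9 + 0
= 14


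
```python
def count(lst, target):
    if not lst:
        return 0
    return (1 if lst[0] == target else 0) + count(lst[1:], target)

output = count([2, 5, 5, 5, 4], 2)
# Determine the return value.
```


count([2, 5, 5, 5, 4], 2)
lst[0]=2 == 2: 1 + count([5, 5, 5, 4], 2)
lst[0]=5 != 2: 0 + count([5, 5, 4], 2)
lst[0]=5 != 2: 0 + count([5, 4], 2)
lst[0]=5 != 2: 0 + count([4], 2)
lst[0]=4 != 2: 0 + count([], 2)
= 1


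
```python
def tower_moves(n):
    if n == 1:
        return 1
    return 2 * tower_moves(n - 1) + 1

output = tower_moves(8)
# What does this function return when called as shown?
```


tower_moves(8)
= 2 * tower_moves(7) + 1
= 2 * (2 * tower_moves(6) + 1) + 1
= 2 * (2 * (2 * tower_moves(5) + 1) + 1) + 1
= 2 * (2 * (2 * (2 * tower_moves(4) + 1) + 1) + 1) + 1
= 2 * (2 * (2 * (2 * (2 * tower_moves(3) + 1) + 1) + 1) + 1) + 1
= 2 * (2 * (2 * (2 * (2 * (2 * tower_moves(2) + 1) + 1) + 1) + 1) + 1) + 1
= 2 * (2 * (2 * (2 * (2 * (2 * (2 * tower_moves(1) + 1) + 1) + 1) + 1) + 1) + 1) + 1
Now compute bottom-up:
tower_moves(1) = 1
tower_moves(2) = 2 * 1 + 1 = 3
tower_moves(3) = 2 * 3 + 1 = 7
tower_moves(4) = 2 * 7 + 1 = 15
tower_moves(5) = 2 * 15 + 1 = 31
tower_moves(6) = 2 * 31 + 1 = 63
tower_moves(7) = 2 * 63 + 1 = 127
tower_moves(8) = 2 * 127 + 1 = 255
= 255


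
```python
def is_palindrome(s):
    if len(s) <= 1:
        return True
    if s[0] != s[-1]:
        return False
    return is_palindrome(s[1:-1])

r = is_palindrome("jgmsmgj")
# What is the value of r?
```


is_palindrome("jgmsmgj")
"jgmsmgj": s[0]='j' == s[-1]='j' -> is_palindrome("gmsmg")
"gmsmg": s[0]='g' == s[-1]='g' -> is_palindrome("msm")
"msm": s[0]='m' == s[-1]='m' -> is_palindrome("s")
"s": len <= 1 -> True
= True


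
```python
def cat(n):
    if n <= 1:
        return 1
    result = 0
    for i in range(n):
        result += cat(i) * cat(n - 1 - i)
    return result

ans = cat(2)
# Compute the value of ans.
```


cat(2)
= sum of cat(i) * cat(2-1-i) for i in 0..1
  cat(0)*cat(1) = 1*1 = 1
  cat(1)*cat(0) = 1*1 = 1
= 1 + 1
= 2


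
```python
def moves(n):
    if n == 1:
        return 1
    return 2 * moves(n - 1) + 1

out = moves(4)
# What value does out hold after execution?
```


moves(4)
= 2 * moves(3) + 1
= 2 * (2 * moves(2) + 1) + 1
= 2 * (2 * (2 * moves(1) + 1) + 1) + 1
Now compute bottom-up:
moves(1) = 1
moves(2) = 2 * 1 + 1 = 3
moves(3) = 2 * 3 + 1 = 7
moves(4) = 2 * 7 + 1 = 15
= 15


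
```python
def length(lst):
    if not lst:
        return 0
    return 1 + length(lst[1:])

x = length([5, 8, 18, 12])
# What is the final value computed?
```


length([5, 8, 18, 12])
= 1 + length([8, 18, 12])
= 1 + 1 + length([18, 12])
= 1 + 1 + 1 + length([12])
= 1 + 1 + 1 + 1 + length([])
= 1 + 1 + 1 + 1 + 0
= 4


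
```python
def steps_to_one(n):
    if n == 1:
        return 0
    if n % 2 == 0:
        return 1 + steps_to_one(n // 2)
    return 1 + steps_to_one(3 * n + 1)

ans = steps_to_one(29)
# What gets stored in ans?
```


steps_to_one(29)
29 is odd -> 3*29+1 = 88 -> steps_to_one(88)
88 is even -> steps_to_one(44)
44 is even -> steps_to_one(22)
22 is even -> steps_to_one(11)
11 is odd -> 3*11+1 = 34 -> steps_to_one(34)
34 is even -> steps_to_one(17)
17 is odd -> 3*17+1 = 52 -> steps_to_one(52)
52 is even -> steps_to_one(26)
26 is even -> steps_to_one(13)
13 is odd -> 3*13+1 = 40 -> steps_to_one(40)
40 is even -> steps_to_one(20)
20 is even -> steps_to_one(10)
10 is even -> steps_to_one(5)
5 is odd -> 3*5+1 = 16 -> steps_to_one(16)
16 is even -> steps_to_one(8)
8 is even -> steps_to_one(4)
4 is even -> steps_to_one(2)
2 is even -> steps_to_one(1)
Reached 1 after 18 steps
= 18


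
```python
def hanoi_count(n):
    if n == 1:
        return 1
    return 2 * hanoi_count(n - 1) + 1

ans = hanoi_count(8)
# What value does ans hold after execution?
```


hanoi_count(8)
= 2 * hanoi_count(7) + 1
= 2 * (2 * hanoi_count(6) + 1) + 1
= 2 * (2 * (2 * hanoi_count(5) + 1) + 1) + 1
= 2 * (2 * (2 * (2 * hanoi_count(4) + 1) + 1) + 1) + 1
= 2 * (2 * (2 * (2 * (2 * hanoi_count(3) + 1) + 1) + 1) + 1) + 1
= 2 * (2 * (2 * (2 * (2 * (2 * hanoi_count(2) + 1) + 1) + 1) + 1) + 1) + 1
= 2 * (2 * (2 * (2 * (2 * (2 * (2 * hanoi_count(1) + 1) + 1) + 1) + 1) + 1) + 1) + 1
Now compute bottom-up:
hanoi_count(1) = 1
hanoi_count(2) = 2 * 1 + 1 = 3
hanoi_count(3) = 2 * 3 + 1 = 7
hanoi_count(4) = 2 * 7 + 1 = 15
hanoi_count(5) = 2 * 15 + 1 = 31
hanoi_count(6) = 2 * 31 + 1 = 63
hanoi_count(7) = 2 * 63 + 1 = 127
hanoi_count(8) = 2 * 127 + 1 = 255
= 255


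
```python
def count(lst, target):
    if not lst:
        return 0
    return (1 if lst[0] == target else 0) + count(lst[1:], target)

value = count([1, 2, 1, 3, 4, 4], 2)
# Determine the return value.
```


count([1, 2, 1, 3, 4, 4], 2)
lst[0]=1 != 2: 0 + count([2, 1, 3, 4, 4], 2)
lst[0]=2 == 2: 1 + count([1, 3, 4, 4], 2)
lst[0]=1 != 2: 0 + count([3, 4, 4], 2)
lst[0]=3 != 2: 0 + count([4, 4], 2)
lst[0]=4 != 2: 0 + count([4], 2)
lst[0]=4 != 2: 0 + count([], 2)
= 1


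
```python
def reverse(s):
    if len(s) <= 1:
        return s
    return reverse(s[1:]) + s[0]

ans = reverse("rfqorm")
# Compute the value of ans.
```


reverse("rfqorm")
= reverse("fqorm") + "r"
= reverse("qorm") + "f" + "r"
= reverse("orm") + "q" + "f" + "r"
= reverse("rm") + "o" + "q" + "f" + "r"
= reverse("m") + "r" + "o" + "q" + "f" + "r"
= "m" + "r" + "o" + "q" + "f" + "r"
= "mroqfr"


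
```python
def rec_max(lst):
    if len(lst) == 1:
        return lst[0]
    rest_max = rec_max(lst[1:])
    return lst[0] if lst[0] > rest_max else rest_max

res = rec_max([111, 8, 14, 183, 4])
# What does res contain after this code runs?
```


rec_max([111, 8, 14, 183, 4])
= compare 111 with rec_max([8, 14, 183, 4])
= compare 8 with rec_max([14, 183, 4])
= compare 14 with rec_max([183, 4])
= compare 183 with rec_max([4])
Base: rec_max([4]) = 4
compare 183 with 4: max = 183
compare 14 with 183: max = 183
compare 8 with 183: max = 183
compare 111 with 183: max = 183
= 183


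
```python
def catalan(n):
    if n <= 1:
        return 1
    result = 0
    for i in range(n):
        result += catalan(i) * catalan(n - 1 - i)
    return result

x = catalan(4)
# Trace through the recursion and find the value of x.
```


catalan(4)
= sum of catalan(i) * catalan(4-1-i) for i in 0..3
First compute sub-values bottom-up:
  catalan(0) = 1, catalan(1) = 1
  catalan(2) = 1*1 + 1*1 = 2
  catalan(3) = 1*2 + 1*1 + 2*1 = 5
Now catalan(4):
  catalan(0)*catalan(3) = 1*5 = 5
  catalan(1)*catalan(2) = 1*2 = 2
  catalan(2)*catalan(1) = 2*1 = 2
  catalan(3)*catalan(0) = 5*1 = 5
= 5 + 2 + 2 + 5
= 14


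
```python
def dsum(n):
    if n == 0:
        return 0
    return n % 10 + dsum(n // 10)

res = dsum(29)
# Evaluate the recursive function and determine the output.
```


dsum(29)
= 9 + dsum(2)
= 9 + 2 + dsum(0)
= 9 + 2 + 0
= 11


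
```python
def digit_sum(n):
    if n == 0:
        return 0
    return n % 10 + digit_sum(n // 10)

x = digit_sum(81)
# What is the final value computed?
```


digit_sum(81)
= 1 + digit_sum(8)
= 1 + 8 + digit_sum(0)
= 1 + 8 + 0
= 9


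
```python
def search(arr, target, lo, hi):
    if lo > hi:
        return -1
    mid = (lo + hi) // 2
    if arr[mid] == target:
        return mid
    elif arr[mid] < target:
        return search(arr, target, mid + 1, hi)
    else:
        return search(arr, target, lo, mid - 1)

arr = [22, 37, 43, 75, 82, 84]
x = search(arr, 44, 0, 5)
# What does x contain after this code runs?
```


search(arr, 44, 0, 5)
lo=0, hi=5, mid=2, arr[mid]=43
43 < 44, search right half
lo=3, hi=5, mid=4, arr[mid]=82
82 > 44, search left half
lo=3, hi=3, mid=3, arr[mid]=75
75 > 44, search left half
lo > hi, target not found, return -1
= -1


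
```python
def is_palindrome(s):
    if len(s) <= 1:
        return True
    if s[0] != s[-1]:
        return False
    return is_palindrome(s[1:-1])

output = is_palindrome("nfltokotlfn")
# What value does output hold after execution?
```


is_palindrome("nfltokotlfn")
"nfltokotlfn": s[0]='n' == s[-1]='n' -> is_palindrome("fltokotlf")
"fltokotlf": s[0]='f' == s[-1]='f' -> is_palindrome("ltokotl")
"ltokotl": s[0]='l' == s[-1]='l' -> is_palindrome("tokot")
"tokot": s[0]='t' == s[-1]='t' -> is_palindrome("oko")
"oko": s[0]='o' == s[-1]='o' -> is_palindrome("k")
"k": len <= 1 -> True
= True


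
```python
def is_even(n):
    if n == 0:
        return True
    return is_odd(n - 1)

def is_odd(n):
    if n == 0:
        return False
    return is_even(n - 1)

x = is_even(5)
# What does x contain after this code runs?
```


is_even(5)
= is_odd(4)
= is_even(3)
= is_odd(2)
= is_even(1)
= is_odd(0)
n == 0: return False
= False


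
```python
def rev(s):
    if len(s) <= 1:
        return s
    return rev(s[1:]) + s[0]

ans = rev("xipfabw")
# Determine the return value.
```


rev("xipfabw")
= rev("ipfabw") + "x"
= rev("pfabw") + "i" + "x"
= rev("fabw") + "p" + "i" + "x"
= rev("abw") + "f" + "p" + "i" + "x"
= rev("bw") + "a" + "f" + "p" + "i" + "x"
= rev("w") + "b" + "a" + "f" + "p" + "i" + "x"
= "w" + "b" + "a" + "f" + "p" + "i" + "x"
= "wbafpix"


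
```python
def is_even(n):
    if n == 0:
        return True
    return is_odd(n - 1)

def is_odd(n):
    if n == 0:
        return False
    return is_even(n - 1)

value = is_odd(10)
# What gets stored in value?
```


is_odd(10)
= is_even(9)
= is_odd(8)
= is_even(7)
= is_odd(6)
= is_even(5)
= is_odd(4)
= is_even(3)
= is_odd(2)
= is_even(1)
= is_odd(0)
n == 0: return False
= False


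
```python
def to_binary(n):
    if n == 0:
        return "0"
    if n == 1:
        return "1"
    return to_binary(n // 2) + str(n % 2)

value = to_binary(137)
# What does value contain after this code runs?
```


to_binary(137)
= to_binary(68) + "1"
= to_binary(34) + "0" + "1"
= to_binary(17) + "0" + "0" + "1"
= to_binary(8) + "1" + "0" + "0" + "1"
= to_binary(4) + "0" + "1" + "0" + "0" + "1"
= to_binary(2) + "0" + "0" + "1" + "0" + "0" + "1"
= to_binary(1) + "0" + "0" + "0" + "1" + "0" + "0" + "1"
= "1" + "0" + "0" + "0" + "1" + "0" + "0" + "1"
= "10001001"


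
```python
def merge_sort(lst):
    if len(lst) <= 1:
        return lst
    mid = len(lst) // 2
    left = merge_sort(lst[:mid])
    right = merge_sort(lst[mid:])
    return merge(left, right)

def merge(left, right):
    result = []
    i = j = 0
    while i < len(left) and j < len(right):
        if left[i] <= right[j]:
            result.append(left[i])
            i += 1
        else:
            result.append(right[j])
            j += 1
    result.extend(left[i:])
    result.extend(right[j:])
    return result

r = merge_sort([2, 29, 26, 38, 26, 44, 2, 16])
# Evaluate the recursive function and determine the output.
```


merge_sort([2, 29, 26, 38, 26, 44, 2, 16])
Split into [2, 29, 26, 38] and [26, 44, 2, 16]
Left sorted: [2, 26, 29, 38]
Right sorted: [2, 16, 26, 44]
Merge [2, 26, 29, 38] and [2, 16, 26, 44]
= [2, 2, 16, 26, 26, 29, 38, 44]


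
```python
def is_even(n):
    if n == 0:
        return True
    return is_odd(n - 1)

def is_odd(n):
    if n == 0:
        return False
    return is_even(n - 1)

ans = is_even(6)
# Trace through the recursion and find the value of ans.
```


is_even(6)
= is_odd(5)
= is_even(4)
= is_odd(3)
= is_even(2)
= is_odd(1)
= is_even(0)
n == 0: return True
= True


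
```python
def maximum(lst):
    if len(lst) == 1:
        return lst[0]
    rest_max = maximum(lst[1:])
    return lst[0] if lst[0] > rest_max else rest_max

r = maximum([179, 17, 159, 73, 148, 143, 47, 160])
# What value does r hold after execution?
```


maximum([179, 17, 159, 73, 148, 143, 47, 160])
= compare 179 with maximum([17, 159, 73, 148, 143, 47, 160])
= compare 17 with maximum([159, 73, 148, 143, 47, 160])
= compare 159 with maximum([73, 148, 143, 47, 160])
= compare 73 with maximum([148, 143, 47, 160])
= compare 148 with maximum([143, 47, 160])
= compare 143 with maximum([47, 160])
= compare 47 with maximum([160])
Base: maximum([160]) = 160
compare 47 with 160: max = 160
compare 143 with 160: max = 160
compare 148 with 160: max = 160
compare 73 with 160: max = 160
compare 159 with 160: max = 160
compare 17 with 160: max = 160
compare 179 with 160: max = 179
= 179


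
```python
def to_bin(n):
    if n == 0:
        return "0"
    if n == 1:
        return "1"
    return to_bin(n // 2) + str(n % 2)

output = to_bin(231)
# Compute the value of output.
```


to_bin(231)
= to_bin(115) + "1"
= to_bin(57) + "1" + "1"
= to_bin(28) + "1" + "1" + "1"
= to_bin(14) + "0" + "1" + "1" + "1"
= to_bin(7) + "0" + "0" + "1" + "1" + "1"
= to_bin(3) + "1" + "0" + "0" + "1" + "1" + "1"
= to_bin(1) + "1" + "1" + "0" + "0" + "1" + "1" + "1"
= "1" + "1" + "1" + "0" + "0" + "1" + "1" + "1"
= "11100111"


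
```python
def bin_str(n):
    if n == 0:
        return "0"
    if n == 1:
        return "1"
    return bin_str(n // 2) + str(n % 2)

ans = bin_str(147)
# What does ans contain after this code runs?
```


bin_str(147)
= bin_str(73) + "1"
= bin_str(36) + "1" + "1"
= bin_str(18) + "0" + "1" + "1"
= bin_str(9) + "0" + "0" + "1" + "1"
= bin_str(4) + "1" + "0" + "0" + "1" + "1"
= bin_str(2) + "0" + "1" + "0" + "0" + "1" + "1"
= bin_str(1) + "0" + "0" + "1" + "0" + "0" + "1" + "1"
= "1" + "0" + "0" + "1" + "0" + "0" + "1" + "1"
= "10010011"


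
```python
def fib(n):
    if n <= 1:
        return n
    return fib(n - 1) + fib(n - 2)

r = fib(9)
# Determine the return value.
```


fib(9)
= fib(8) + fib(7)
= (fib(7) + fib(6)) + fib(7)
Computing bottom-up: fib(0)=0, fib(1)=1, fib(2)=1, fib(3)=2, fib(4)=3, fib(5)=5, fib(6)=8, fib(7)=13, fib(8)=21, fib(9)=34
= 34
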